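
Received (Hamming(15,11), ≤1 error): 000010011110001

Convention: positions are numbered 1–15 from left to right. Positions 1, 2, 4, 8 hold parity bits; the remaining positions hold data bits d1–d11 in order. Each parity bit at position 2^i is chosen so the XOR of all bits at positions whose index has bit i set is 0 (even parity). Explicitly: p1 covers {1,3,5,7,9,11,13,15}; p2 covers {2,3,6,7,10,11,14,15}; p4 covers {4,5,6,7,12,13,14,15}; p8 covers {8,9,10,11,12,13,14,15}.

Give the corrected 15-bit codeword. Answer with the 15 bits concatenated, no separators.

000010011010001

s1 (pos 1,3,5,7,9,11,13,15): 0⊕0⊕1⊕0⊕1⊕1⊕0⊕1 = 0
s2 (pos 2,3,6,7,10,11,14,15): 0⊕0⊕0⊕0⊕1⊕1⊕0⊕1 = 1
s4 (pos 4,5,6,7,12,13,14,15): 0⊕1⊕0⊕0⊕0⊕0⊕0⊕1 = 0
s8 (pos 8,9,10,11,12,13,14,15): 1⊕1⊕1⊕1⊕0⊕0⊕0⊕1 = 1
Syndrome s8…s1 = 1010 → error at position 10.
Flip position 10: 000010011110001 → 000010011010001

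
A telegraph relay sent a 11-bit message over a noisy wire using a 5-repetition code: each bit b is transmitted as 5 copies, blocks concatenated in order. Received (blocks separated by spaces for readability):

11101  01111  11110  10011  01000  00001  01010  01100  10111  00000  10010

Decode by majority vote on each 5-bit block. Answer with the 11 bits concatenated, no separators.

11110000100

Block 1 (11101): 4 ones → 1
Block 2 (01111): 4 ones → 1
Block 3 (11110): 4 ones → 1
Block 4 (10011): 3 ones → 1
Block 5 (01000): 1 one → 0
Block 6 (00001): 1 one → 0
Block 7 (01010): 2 ones → 0
Block 8 (01100): 2 ones → 0
Block 9 (10111): 4 ones → 1
Block 10 (00000): 0 ones → 0
Block 11 (10010): 2 ones → 0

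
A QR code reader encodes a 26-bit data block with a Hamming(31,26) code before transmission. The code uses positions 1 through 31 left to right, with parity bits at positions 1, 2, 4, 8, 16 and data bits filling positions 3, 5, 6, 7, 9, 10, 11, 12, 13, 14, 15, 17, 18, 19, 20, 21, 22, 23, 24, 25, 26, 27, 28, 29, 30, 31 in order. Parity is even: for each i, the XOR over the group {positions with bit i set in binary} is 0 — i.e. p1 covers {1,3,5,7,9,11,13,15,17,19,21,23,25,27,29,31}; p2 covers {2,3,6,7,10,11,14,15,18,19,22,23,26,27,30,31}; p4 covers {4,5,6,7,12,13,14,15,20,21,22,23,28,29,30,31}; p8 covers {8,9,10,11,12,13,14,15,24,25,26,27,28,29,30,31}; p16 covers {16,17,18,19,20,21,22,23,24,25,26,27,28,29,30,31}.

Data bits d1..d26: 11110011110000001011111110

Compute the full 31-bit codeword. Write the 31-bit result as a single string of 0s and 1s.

Place data at non-parity positions: p1 p2 1 p4 1 1 1 p8 0 0 1 1 1 1 0 p16 0 0 0 0 0 1 0 1 1 1 1 1 1 1 0
p1 (pos 1,3,5,7,9,11,13,15,17,19,21,23,25,27,29,31): XOR of data positions = 1⊕1⊕1⊕0⊕1⊕1⊕0⊕0⊕0⊕0⊕0⊕1⊕1⊕1⊕0 = 0
p2 (pos 2,3,6,7,10,11,14,15,18,19,22,23,26,27,30,31): XOR of data positions = 1⊕1⊕1⊕0⊕1⊕1⊕0⊕0⊕0⊕1⊕0⊕1⊕1⊕1⊕0 = 1
p4 (pos 4,5,6,7,12,13,14,15,20,21,22,23,28,29,30,31): XOR of data positions = 1⊕1⊕1⊕1⊕1⊕1⊕0⊕0⊕0⊕1⊕0⊕1⊕1⊕1⊕0 = 0
p8 (pos 8,9,10,11,12,13,14,15,24,25,26,27,28,29,30,31): XOR of data positions = 0⊕0⊕1⊕1⊕1⊕1⊕0⊕1⊕1⊕1⊕1⊕1⊕1⊕1⊕0 = 1
p16 (pos 16,17,18,19,20,21,22,23,24,25,26,27,28,29,30,31): XOR of data positions = 0⊕0⊕0⊕0⊕0⊕1⊕0⊕1⊕1⊕1⊕1⊕1⊕1⊕1⊕0 = 0
Codeword: 0110111100111100000001011111110

0110111100111100000001011111110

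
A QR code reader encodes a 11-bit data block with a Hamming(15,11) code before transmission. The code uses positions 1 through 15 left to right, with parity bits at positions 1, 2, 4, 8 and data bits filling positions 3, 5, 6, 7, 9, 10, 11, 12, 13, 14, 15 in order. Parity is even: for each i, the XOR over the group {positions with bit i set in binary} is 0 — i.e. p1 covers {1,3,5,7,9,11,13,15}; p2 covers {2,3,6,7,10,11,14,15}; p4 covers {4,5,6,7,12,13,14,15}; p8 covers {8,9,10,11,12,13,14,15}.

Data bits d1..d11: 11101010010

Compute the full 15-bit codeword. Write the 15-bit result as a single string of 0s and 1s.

Place data at non-parity positions: p1 p2 1 p4 1 1 0 p8 1 0 1 0 0 1 0
p1 (pos 1,3,5,7,9,11,13,15): XOR of data positions = 1⊕1⊕0⊕1⊕1⊕0⊕0 = 0
p2 (pos 2,3,6,7,10,11,14,15): XOR of data positions = 1⊕1⊕0⊕0⊕1⊕1⊕0 = 0
p4 (pos 4,5,6,7,12,13,14,15): XOR of data positions = 1⊕1⊕0⊕0⊕0⊕1⊕0 = 1
p8 (pos 8,9,10,11,12,13,14,15): XOR of data positions = 1⊕0⊕1⊕0⊕0⊕1⊕0 = 1
Codeword: 001111011010010

001111011010010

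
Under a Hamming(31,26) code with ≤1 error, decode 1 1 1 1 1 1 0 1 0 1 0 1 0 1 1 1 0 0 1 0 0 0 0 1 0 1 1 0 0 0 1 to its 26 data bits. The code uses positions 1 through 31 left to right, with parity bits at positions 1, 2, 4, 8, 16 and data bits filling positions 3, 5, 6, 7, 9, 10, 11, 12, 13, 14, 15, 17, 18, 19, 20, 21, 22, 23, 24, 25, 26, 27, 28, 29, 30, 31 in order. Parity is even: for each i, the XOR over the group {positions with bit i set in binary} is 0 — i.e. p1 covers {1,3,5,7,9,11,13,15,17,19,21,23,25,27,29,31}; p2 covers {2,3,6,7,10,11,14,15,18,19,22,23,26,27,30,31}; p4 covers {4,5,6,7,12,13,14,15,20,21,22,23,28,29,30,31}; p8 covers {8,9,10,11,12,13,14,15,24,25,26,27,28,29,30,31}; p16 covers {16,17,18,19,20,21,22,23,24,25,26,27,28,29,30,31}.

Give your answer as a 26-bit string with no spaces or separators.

11100101111001000010110001

s1 (pos 1,3,5,7,9,11,13,15,17,19,21,23,25,27,29,31): 1⊕1⊕1⊕0⊕0⊕0⊕0⊕1⊕0⊕1⊕0⊕0⊕0⊕1⊕0⊕1 = 1
s2 (pos 2,3,6,7,10,11,14,15,18,19,22,23,26,27,30,31): 1⊕1⊕1⊕0⊕1⊕0⊕1⊕1⊕0⊕1⊕0⊕0⊕1⊕1⊕0⊕1 = 0
s4 (pos 4,5,6,7,12,13,14,15,20,21,22,23,28,29,30,31): 1⊕1⊕1⊕0⊕1⊕0⊕1⊕1⊕0⊕0⊕0⊕0⊕0⊕0⊕0⊕1 = 1
s8 (pos 8,9,10,11,12,13,14,15,24,25,26,27,28,29,30,31): 1⊕0⊕1⊕0⊕1⊕0⊕1⊕1⊕1⊕0⊕1⊕1⊕0⊕0⊕0⊕1 = 1
s16 (pos 16,17,18,19,20,21,22,23,24,25,26,27,28,29,30,31): 1⊕0⊕0⊕1⊕0⊕0⊕0⊕0⊕1⊕0⊕1⊕1⊕0⊕0⊕0⊕1 = 0
Syndrome s16…s1 = 01101 → error at position 13.
Flip position 13: 1111110101010111001000010110001 → 1111110101011111001000010110001
Read data bits from positions 3,5,6,7,9,10,11,12,13,14,15,17,18,19,20,21,22,23,24,25,26,27,28,29,30,31: 11100101111001000010110001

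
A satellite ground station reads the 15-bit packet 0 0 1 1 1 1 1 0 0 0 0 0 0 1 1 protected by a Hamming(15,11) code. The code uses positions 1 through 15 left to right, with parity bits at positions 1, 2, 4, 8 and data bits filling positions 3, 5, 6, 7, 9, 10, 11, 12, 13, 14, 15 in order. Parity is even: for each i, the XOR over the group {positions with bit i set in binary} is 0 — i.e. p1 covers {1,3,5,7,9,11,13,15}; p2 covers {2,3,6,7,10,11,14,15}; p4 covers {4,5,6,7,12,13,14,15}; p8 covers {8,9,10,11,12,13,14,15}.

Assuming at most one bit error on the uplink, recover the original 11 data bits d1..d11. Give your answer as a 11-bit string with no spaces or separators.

s1 (pos 1,3,5,7,9,11,13,15): 0⊕1⊕1⊕1⊕0⊕0⊕0⊕1 = 0
s2 (pos 2,3,6,7,10,11,14,15): 0⊕1⊕1⊕1⊕0⊕0⊕1⊕1 = 1
s4 (pos 4,5,6,7,12,13,14,15): 1⊕1⊕1⊕1⊕0⊕0⊕1⊕1 = 0
s8 (pos 8,9,10,11,12,13,14,15): 0⊕0⊕0⊕0⊕0⊕0⊕1⊕1 = 0
Syndrome s8…s1 = 0010 → error at position 2.
Flip position 2: 001111100000011 → 011111100000011
Read data bits from positions 3,5,6,7,9,10,11,12,13,14,15: 11110000011

11110000011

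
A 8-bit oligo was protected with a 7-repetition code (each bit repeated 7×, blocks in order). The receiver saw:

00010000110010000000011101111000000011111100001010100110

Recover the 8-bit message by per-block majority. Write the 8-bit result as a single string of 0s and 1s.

Block 1 (0001000): 1 one → 0
Block 2 (0110010): 3 ones → 0
Block 3 (0000000): 0 ones → 0
Block 4 (1110111): 6 ones → 1
Block 5 (1000000): 1 one → 0
Block 6 (0111111): 6 ones → 1
Block 7 (0000101): 2 ones → 0
Block 8 (0100110): 3 ones → 0

00010100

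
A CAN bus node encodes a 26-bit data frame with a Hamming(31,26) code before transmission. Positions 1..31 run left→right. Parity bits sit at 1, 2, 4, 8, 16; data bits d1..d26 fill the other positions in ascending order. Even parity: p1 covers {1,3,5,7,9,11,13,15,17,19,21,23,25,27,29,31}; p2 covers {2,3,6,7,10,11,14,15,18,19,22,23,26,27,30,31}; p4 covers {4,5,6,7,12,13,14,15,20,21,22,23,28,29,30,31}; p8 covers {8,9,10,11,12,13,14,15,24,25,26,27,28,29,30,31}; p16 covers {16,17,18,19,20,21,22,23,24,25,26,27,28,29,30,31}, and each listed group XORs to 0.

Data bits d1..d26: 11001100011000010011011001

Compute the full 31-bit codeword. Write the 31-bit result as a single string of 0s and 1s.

0010100111000110000010011011001

Place data at non-parity positions: p1 p2 1 p4 1 0 0 p8 1 1 0 0 0 1 1 p16 0 0 0 0 1 0 0 1 1 0 1 1 0 0 1
p1 (pos 1,3,5,7,9,11,13,15,17,19,21,23,25,27,29,31): XOR of data positions = 1⊕1⊕0⊕1⊕0⊕0⊕1⊕0⊕0⊕1⊕0⊕1⊕1⊕0⊕1 = 0
p2 (pos 2,3,6,7,10,11,14,15,18,19,22,23,26,27,30,31): XOR of data positions = 1⊕0⊕0⊕1⊕0⊕1⊕1⊕0⊕0⊕0⊕0⊕0⊕1⊕0⊕1 = 0
p4 (pos 4,5,6,7,12,13,14,15,20,21,22,23,28,29,30,31): XOR of data positions = 1⊕0⊕0⊕0⊕0⊕1⊕1⊕0⊕1⊕0⊕0⊕1⊕0⊕0⊕1 = 0
p8 (pos 8,9,10,11,12,13,14,15,24,25,26,27,28,29,30,31): XOR of data positions = 1⊕1⊕0⊕0⊕0⊕1⊕1⊕1⊕1⊕0⊕1⊕1⊕0⊕0⊕1 = 1
p16 (pos 16,17,18,19,20,21,22,23,24,25,26,27,28,29,30,31): XOR of data positions = 0⊕0⊕0⊕0⊕1⊕0⊕0⊕1⊕1⊕0⊕1⊕1⊕0⊕0⊕1 = 0
Codeword: 0010100111000110000010011011001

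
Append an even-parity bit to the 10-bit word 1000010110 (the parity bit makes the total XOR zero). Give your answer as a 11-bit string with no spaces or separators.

10000101100

XOR of the 10 data bits: 1⊕0⊕0⊕0⊕0⊕1⊕0⊕1⊕1⊕0 = 0
Parity bit = 0 (so all 11 bits XOR to 0).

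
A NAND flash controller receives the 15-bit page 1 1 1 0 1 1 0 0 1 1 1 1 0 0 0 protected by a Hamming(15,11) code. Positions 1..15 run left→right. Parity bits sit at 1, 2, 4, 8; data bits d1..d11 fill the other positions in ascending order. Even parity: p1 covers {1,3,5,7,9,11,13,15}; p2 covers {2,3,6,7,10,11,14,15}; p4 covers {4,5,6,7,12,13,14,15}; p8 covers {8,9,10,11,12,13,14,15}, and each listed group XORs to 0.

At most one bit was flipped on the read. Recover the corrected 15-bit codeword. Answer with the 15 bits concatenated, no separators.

s1 (pos 1,3,5,7,9,11,13,15): 1⊕1⊕1⊕0⊕1⊕1⊕0⊕0 = 1
s2 (pos 2,3,6,7,10,11,14,15): 1⊕1⊕1⊕0⊕1⊕1⊕0⊕0 = 1
s4 (pos 4,5,6,7,12,13,14,15): 0⊕1⊕1⊕0⊕1⊕0⊕0⊕0 = 1
s8 (pos 8,9,10,11,12,13,14,15): 0⊕1⊕1⊕1⊕1⊕0⊕0⊕0 = 0
Syndrome s8…s1 = 0111 → error at position 7.
Flip position 7: 111011001111000 → 111011101111000

111011101111000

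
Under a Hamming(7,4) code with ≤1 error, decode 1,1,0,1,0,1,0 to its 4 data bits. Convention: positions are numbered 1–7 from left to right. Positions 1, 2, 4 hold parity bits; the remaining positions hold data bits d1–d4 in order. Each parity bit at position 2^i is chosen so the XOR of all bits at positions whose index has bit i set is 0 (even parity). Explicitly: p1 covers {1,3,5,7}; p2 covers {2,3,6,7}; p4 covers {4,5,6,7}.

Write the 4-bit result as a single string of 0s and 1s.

s1 (pos 1,3,5,7): 1⊕0⊕0⊕0 = 1
s2 (pos 2,3,6,7): 1⊕0⊕1⊕0 = 0
s4 (pos 4,5,6,7): 1⊕0⊕1⊕0 = 0
Syndrome s4…s1 = 001 → error at position 1.
Flip position 1: 1101010 → 0101010
Read data bits from positions 3,5,6,7: 0010

0010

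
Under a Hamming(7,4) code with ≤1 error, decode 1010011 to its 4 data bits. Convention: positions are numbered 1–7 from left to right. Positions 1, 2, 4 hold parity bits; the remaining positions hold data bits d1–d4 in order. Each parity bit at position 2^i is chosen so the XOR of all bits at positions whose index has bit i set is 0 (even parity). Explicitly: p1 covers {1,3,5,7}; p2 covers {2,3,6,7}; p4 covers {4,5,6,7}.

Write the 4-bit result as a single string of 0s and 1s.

s1 (pos 1,3,5,7): 1⊕1⊕0⊕1 = 1
s2 (pos 2,3,6,7): 0⊕1⊕1⊕1 = 1
s4 (pos 4,5,6,7): 0⊕0⊕1⊕1 = 0
Syndrome s4…s1 = 011 → error at position 3.
Flip position 3: 1010011 → 1000011
Read data bits from positions 3,5,6,7: 0011

0011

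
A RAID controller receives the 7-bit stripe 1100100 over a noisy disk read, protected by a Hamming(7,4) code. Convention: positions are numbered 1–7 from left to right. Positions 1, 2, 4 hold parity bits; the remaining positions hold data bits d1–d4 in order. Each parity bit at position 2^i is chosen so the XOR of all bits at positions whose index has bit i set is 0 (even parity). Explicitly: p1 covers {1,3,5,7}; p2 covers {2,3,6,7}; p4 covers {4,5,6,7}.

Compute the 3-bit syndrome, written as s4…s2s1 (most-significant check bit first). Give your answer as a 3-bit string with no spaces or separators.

110

s1 (pos 1,3,5,7): 1⊕0⊕1⊕0 = 0
s2 (pos 2,3,6,7): 1⊕0⊕0⊕0 = 1
s4 (pos 4,5,6,7): 0⊕1⊕0⊕0 = 1
Syndrome s4…s1 = 110 → error at position 6.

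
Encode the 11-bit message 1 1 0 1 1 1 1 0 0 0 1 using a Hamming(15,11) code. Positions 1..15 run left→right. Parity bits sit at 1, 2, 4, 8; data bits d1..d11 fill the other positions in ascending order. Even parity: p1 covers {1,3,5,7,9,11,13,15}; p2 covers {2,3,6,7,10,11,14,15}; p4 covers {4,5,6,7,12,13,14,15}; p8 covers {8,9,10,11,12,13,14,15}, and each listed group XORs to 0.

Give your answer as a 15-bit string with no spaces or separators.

Place data at non-parity positions: p1 p2 1 p4 1 0 1 p8 1 1 1 0 0 0 1
p1 (pos 1,3,5,7,9,11,13,15): XOR of data positions = 1⊕1⊕1⊕1⊕1⊕0⊕1 = 0
p2 (pos 2,3,6,7,10,11,14,15): XOR of data positions = 1⊕0⊕1⊕1⊕1⊕0⊕1 = 1
p4 (pos 4,5,6,7,12,13,14,15): XOR of data positions = 1⊕0⊕1⊕0⊕0⊕0⊕1 = 1
p8 (pos 8,9,10,11,12,13,14,15): XOR of data positions = 1⊕1⊕1⊕0⊕0⊕0⊕1 = 0
Codeword: 011110101110001

011110101110001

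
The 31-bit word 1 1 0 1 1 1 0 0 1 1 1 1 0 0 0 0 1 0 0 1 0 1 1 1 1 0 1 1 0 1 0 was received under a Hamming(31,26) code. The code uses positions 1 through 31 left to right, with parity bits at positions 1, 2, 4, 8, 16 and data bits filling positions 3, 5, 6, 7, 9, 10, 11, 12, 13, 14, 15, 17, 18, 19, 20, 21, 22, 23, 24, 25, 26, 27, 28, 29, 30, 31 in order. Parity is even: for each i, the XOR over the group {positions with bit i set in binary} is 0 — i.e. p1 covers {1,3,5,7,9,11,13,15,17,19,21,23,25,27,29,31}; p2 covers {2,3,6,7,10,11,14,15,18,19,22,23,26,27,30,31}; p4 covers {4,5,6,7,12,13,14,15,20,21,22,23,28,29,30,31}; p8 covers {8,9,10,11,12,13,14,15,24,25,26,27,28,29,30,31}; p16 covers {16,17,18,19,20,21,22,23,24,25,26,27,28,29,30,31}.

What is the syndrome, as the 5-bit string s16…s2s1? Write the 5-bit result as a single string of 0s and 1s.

11100

s1 (pos 1,3,5,7,9,11,13,15,17,19,21,23,25,27,29,31): 1⊕0⊕1⊕0⊕1⊕1⊕0⊕0⊕1⊕0⊕0⊕1⊕1⊕1⊕0⊕0 = 0
s2 (pos 2,3,6,7,10,11,14,15,18,19,22,23,26,27,30,31): 1⊕0⊕1⊕0⊕1⊕1⊕0⊕0⊕0⊕0⊕1⊕1⊕0⊕1⊕1⊕0 = 0
s4 (pos 4,5,6,7,12,13,14,15,20,21,22,23,28,29,30,31): 1⊕1⊕1⊕0⊕1⊕0⊕0⊕0⊕1⊕0⊕1⊕1⊕1⊕0⊕1⊕0 = 1
s8 (pos 8,9,10,11,12,13,14,15,24,25,26,27,28,29,30,31): 0⊕1⊕1⊕1⊕1⊕0⊕0⊕0⊕1⊕1⊕0⊕1⊕1⊕0⊕1⊕0 = 1
s16 (pos 16,17,18,19,20,21,22,23,24,25,26,27,28,29,30,31): 0⊕1⊕0⊕0⊕1⊕0⊕1⊕1⊕1⊕1⊕0⊕1⊕1⊕0⊕1⊕0 = 1
Syndrome s16…s1 = 11100 → error at position 28.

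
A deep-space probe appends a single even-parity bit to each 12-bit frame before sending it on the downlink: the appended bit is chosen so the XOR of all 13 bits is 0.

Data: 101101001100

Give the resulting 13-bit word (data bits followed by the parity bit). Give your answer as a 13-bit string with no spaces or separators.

1011010011000

XOR of the 12 data bits: 1⊕0⊕1⊕1⊕0⊕1⊕0⊕0⊕1⊕1⊕0⊕0 = 0
Parity bit = 0 (so all 13 bits XOR to 0).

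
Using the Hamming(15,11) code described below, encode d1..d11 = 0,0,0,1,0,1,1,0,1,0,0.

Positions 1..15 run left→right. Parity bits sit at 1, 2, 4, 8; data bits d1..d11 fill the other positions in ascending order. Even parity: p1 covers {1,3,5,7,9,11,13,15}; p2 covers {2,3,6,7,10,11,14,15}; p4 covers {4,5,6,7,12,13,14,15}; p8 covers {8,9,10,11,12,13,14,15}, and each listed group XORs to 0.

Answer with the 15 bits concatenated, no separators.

110000110110100

Place data at non-parity positions: p1 p2 0 p4 0 0 1 p8 0 1 1 0 1 0 0
p1 (pos 1,3,5,7,9,11,13,15): XOR of data positions = 0⊕0⊕1⊕0⊕1⊕1⊕0 = 1
p2 (pos 2,3,6,7,10,11,14,15): XOR of data positions = 0⊕0⊕1⊕1⊕1⊕0⊕0 = 1
p4 (pos 4,5,6,7,12,13,14,15): XOR of data positions = 0⊕0⊕1⊕0⊕1⊕0⊕0 = 0
p8 (pos 8,9,10,11,12,13,14,15): XOR of data positions = 0⊕1⊕1⊕0⊕1⊕0⊕0 = 1
Codeword: 110000110110100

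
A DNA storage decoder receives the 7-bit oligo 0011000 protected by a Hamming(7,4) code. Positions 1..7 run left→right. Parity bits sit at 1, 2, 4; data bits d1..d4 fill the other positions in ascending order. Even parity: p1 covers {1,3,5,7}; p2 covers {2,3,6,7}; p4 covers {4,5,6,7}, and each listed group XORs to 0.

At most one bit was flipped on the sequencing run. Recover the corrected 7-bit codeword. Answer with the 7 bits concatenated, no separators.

s1 (pos 1,3,5,7): 0⊕1⊕0⊕0 = 1
s2 (pos 2,3,6,7): 0⊕1⊕0⊕0 = 1
s4 (pos 4,5,6,7): 1⊕0⊕0⊕0 = 1
Syndrome s4…s1 = 111 → error at position 7.
Flip position 7: 0011000 → 0011001

0011001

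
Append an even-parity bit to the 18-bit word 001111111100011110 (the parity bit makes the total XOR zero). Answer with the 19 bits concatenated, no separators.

XOR of the 18 data bits: 0⊕0⊕1⊕1⊕1⊕1⊕1⊕1⊕1⊕1⊕0⊕0⊕0⊕1⊕1⊕1⊕1⊕0 = 0
Parity bit = 0 (so all 19 bits XOR to 0).

0011111111000111100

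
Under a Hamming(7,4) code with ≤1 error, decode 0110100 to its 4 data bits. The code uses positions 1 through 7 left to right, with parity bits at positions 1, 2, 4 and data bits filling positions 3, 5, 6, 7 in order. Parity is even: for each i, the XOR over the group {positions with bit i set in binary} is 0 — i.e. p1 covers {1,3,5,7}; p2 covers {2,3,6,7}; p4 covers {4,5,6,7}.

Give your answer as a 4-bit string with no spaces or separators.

s1 (pos 1,3,5,7): 0⊕1⊕1⊕0 = 0
s2 (pos 2,3,6,7): 1⊕1⊕0⊕0 = 0
s4 (pos 4,5,6,7): 0⊕1⊕0⊕0 = 1
Syndrome s4…s1 = 100 → error at position 4.
Flip position 4: 0110100 → 0111100
Read data bits from positions 3,5,6,7: 1100

1100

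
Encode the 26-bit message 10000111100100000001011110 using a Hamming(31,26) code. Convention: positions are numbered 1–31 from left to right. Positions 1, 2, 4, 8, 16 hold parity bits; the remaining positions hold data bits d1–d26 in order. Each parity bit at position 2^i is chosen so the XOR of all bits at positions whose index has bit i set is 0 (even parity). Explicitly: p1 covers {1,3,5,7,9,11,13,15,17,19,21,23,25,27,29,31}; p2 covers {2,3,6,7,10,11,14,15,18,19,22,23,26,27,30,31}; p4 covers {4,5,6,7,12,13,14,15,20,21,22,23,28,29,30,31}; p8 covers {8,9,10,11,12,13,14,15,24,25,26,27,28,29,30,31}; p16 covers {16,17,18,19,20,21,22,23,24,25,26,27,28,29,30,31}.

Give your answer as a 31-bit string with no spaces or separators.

1111000101111000100000001011110

Place data at non-parity positions: p1 p2 1 p4 0 0 0 p8 0 1 1 1 1 0 0 p16 1 0 0 0 0 0 0 0 1 0 1 1 1 1 0
p1 (pos 1,3,5,7,9,11,13,15,17,19,21,23,25,27,29,31): XOR of data positions = 1⊕0⊕0⊕0⊕1⊕1⊕0⊕1⊕0⊕0⊕0⊕1⊕1⊕1⊕0 = 1
p2 (pos 2,3,6,7,10,11,14,15,18,19,22,23,26,27,30,31): XOR of data positions = 1⊕0⊕0⊕1⊕1⊕0⊕0⊕0⊕0⊕0⊕0⊕0⊕1⊕1⊕0 = 1
p4 (pos 4,5,6,7,12,13,14,15,20,21,22,23,28,29,30,31): XOR of data positions = 0⊕0⊕0⊕1⊕1⊕0⊕0⊕0⊕0⊕0⊕0⊕1⊕1⊕1⊕0 = 1
p8 (pos 8,9,10,11,12,13,14,15,24,25,26,27,28,29,30,31): XOR of data positions = 0⊕1⊕1⊕1⊕1⊕0⊕0⊕0⊕1⊕0⊕1⊕1⊕1⊕1⊕0 = 1
p16 (pos 16,17,18,19,20,21,22,23,24,25,26,27,28,29,30,31): XOR of data positions = 1⊕0⊕0⊕0⊕0⊕0⊕0⊕0⊕1⊕0⊕1⊕1⊕1⊕1⊕0 = 0
Codeword: 1111000101111000100000001011110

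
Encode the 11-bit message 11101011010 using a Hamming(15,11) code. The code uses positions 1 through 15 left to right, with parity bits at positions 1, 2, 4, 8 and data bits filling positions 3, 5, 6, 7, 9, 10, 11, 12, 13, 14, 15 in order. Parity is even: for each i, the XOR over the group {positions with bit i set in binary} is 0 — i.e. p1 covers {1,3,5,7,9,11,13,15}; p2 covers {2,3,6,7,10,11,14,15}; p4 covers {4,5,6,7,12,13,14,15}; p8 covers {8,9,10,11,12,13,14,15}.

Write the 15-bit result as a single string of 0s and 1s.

Place data at non-parity positions: p1 p2 1 p4 1 1 0 p8 1 0 1 1 0 1 0
p1 (pos 1,3,5,7,9,11,13,15): XOR of data positions = 1⊕1⊕0⊕1⊕1⊕0⊕0 = 0
p2 (pos 2,3,6,7,10,11,14,15): XOR of data positions = 1⊕1⊕0⊕0⊕1⊕1⊕0 = 0
p4 (pos 4,5,6,7,12,13,14,15): XOR of data positions = 1⊕1⊕0⊕1⊕0⊕1⊕0 = 0
p8 (pos 8,9,10,11,12,13,14,15): XOR of data positions = 1⊕0⊕1⊕1⊕0⊕1⊕0 = 0
Codeword: 001011001011010

001011001011010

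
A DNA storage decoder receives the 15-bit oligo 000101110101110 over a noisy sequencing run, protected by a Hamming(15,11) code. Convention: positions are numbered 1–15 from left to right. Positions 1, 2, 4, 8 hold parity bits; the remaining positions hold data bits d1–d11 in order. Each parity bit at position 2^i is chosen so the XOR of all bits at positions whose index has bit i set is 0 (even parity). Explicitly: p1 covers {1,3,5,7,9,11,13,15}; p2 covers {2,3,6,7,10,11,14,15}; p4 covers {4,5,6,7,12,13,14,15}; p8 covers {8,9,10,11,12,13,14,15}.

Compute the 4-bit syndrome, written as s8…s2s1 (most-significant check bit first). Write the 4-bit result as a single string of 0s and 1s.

1000

s1 (pos 1,3,5,7,9,11,13,15): 0⊕0⊕0⊕1⊕0⊕0⊕1⊕0 = 0
s2 (pos 2,3,6,7,10,11,14,15): 0⊕0⊕1⊕1⊕1⊕0⊕1⊕0 = 0
s4 (pos 4,5,6,7,12,13,14,15): 1⊕0⊕1⊕1⊕1⊕1⊕1⊕0 = 0
s8 (pos 8,9,10,11,12,13,14,15): 1⊕0⊕1⊕0⊕1⊕1⊕1⊕0 = 1
Syndrome s8…s1 = 1000 → error at position 8.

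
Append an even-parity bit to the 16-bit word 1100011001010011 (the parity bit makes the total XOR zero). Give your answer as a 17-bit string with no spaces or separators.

XOR of the 16 data bits: 1⊕1⊕0⊕0⊕0⊕1⊕1⊕0⊕0⊕1⊕0⊕1⊕0⊕0⊕1⊕1 = 0
Parity bit = 0 (so all 17 bits XOR to 0).

11000110010100110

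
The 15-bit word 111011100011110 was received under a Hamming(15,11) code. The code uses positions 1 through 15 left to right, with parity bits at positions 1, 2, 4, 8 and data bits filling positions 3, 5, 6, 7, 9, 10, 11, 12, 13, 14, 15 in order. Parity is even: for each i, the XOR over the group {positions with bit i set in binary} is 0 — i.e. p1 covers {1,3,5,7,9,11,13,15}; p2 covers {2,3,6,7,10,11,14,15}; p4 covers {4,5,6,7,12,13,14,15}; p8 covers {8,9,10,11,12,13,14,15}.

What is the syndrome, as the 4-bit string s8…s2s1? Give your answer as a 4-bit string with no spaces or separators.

s1 (pos 1,3,5,7,9,11,13,15): 1⊕1⊕1⊕1⊕0⊕1⊕1⊕0 = 0
s2 (pos 2,3,6,7,10,11,14,15): 1⊕1⊕1⊕1⊕0⊕1⊕1⊕0 = 0
s4 (pos 4,5,6,7,12,13,14,15): 0⊕1⊕1⊕1⊕1⊕1⊕1⊕0 = 0
s8 (pos 8,9,10,11,12,13,14,15): 0⊕0⊕0⊕1⊕1⊕1⊕1⊕0 = 0
Syndrome s8…s1 = 0000 → no error.

0000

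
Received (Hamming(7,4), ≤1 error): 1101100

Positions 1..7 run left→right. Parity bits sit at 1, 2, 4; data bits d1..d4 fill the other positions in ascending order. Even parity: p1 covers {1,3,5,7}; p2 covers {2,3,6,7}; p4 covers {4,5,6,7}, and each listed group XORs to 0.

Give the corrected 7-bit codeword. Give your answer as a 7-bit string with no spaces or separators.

1001100

s1 (pos 1,3,5,7): 1⊕0⊕1⊕0 = 0
s2 (pos 2,3,6,7): 1⊕0⊕0⊕0 = 1
s4 (pos 4,5,6,7): 1⊕1⊕0⊕0 = 0
Syndrome s4…s1 = 010 → error at position 2.
Flip position 2: 1101100 → 1001100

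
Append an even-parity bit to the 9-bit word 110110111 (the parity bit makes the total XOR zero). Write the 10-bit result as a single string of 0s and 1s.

1101101111

XOR of the 9 data bits: 1⊕1⊕0⊕1⊕1⊕0⊕1⊕1⊕1 = 1
Parity bit = 1 (so all 10 bits XOR to 0).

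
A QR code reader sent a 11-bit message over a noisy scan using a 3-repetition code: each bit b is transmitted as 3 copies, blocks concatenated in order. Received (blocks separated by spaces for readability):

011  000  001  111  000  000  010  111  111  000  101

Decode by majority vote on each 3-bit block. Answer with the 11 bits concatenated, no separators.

Block 1 (011): 2 ones → 1
Block 2 (000): 0 ones → 0
Block 3 (001): 1 one → 0
Block 4 (111): 3 ones → 1
Block 5 (000): 0 ones → 0
Block 6 (000): 0 ones → 0
Block 7 (010): 1 one → 0
Block 8 (111): 3 ones → 1
Block 9 (111): 3 ones → 1
Block 10 (000): 0 ones → 0
Block 11 (101): 2 ones → 1

10010001101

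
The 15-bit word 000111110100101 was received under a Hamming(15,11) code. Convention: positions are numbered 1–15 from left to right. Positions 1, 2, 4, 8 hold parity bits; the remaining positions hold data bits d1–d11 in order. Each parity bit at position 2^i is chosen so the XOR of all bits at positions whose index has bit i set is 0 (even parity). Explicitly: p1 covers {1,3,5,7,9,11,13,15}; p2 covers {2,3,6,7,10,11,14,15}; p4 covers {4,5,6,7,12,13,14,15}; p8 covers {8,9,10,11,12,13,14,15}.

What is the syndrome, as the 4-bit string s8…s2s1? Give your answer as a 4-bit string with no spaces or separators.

0000

s1 (pos 1,3,5,7,9,11,13,15): 0⊕0⊕1⊕1⊕0⊕0⊕1⊕1 = 0
s2 (pos 2,3,6,7,10,11,14,15): 0⊕0⊕1⊕1⊕1⊕0⊕0⊕1 = 0
s4 (pos 4,5,6,7,12,13,14,15): 1⊕1⊕1⊕1⊕0⊕1⊕0⊕1 = 0
s8 (pos 8,9,10,11,12,13,14,15): 1⊕0⊕1⊕0⊕0⊕1⊕0⊕1 = 0
Syndrome s8…s1 = 0000 → no error.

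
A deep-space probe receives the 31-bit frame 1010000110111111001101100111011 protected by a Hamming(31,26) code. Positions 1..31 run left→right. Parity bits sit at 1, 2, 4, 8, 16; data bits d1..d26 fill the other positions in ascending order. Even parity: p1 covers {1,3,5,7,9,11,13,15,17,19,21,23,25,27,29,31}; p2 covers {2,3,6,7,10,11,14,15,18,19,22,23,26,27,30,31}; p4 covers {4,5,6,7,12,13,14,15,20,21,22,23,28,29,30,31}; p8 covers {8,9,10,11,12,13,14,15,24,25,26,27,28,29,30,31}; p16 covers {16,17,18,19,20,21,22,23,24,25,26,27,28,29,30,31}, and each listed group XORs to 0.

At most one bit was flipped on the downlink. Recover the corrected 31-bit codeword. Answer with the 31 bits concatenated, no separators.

1110000110111111001101100111011

s1 (pos 1,3,5,7,9,11,13,15,17,19,21,23,25,27,29,31): 1⊕1⊕0⊕0⊕1⊕1⊕1⊕1⊕0⊕1⊕0⊕1⊕0⊕1⊕0⊕1 = 0
s2 (pos 2,3,6,7,10,11,14,15,18,19,22,23,26,27,30,31): 0⊕1⊕0⊕0⊕0⊕1⊕1⊕1⊕0⊕1⊕1⊕1⊕1⊕1⊕1⊕1 = 1
s4 (pos 4,5,6,7,12,13,14,15,20,21,22,23,28,29,30,31): 0⊕0⊕0⊕0⊕1⊕1⊕1⊕1⊕1⊕0⊕1⊕1⊕1⊕0⊕1⊕1 = 0
s8 (pos 8,9,10,11,12,13,14,15,24,25,26,27,28,29,30,31): 1⊕1⊕0⊕1⊕1⊕1⊕1⊕1⊕0⊕0⊕1⊕1⊕1⊕0⊕1⊕1 = 0
s16 (pos 16,17,18,19,20,21,22,23,24,25,26,27,28,29,30,31): 1⊕0⊕0⊕1⊕1⊕0⊕1⊕1⊕0⊕0⊕1⊕1⊕1⊕0⊕1⊕1 = 0
Syndrome s16…s1 = 00010 → error at position 2.
Flip position 2: 1010000110111111001101100111011 → 1110000110111111001101100111011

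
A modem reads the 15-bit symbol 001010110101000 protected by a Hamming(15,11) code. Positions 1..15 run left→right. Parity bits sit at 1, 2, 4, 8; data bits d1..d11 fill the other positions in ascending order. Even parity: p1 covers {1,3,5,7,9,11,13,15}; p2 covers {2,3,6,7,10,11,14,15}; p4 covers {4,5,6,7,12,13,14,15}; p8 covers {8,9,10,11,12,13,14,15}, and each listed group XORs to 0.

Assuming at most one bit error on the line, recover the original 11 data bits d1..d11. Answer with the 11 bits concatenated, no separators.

11010101001

s1 (pos 1,3,5,7,9,11,13,15): 0⊕1⊕1⊕1⊕0⊕0⊕0⊕0 = 1
s2 (pos 2,3,6,7,10,11,14,15): 0⊕1⊕0⊕1⊕1⊕0⊕0⊕0 = 1
s4 (pos 4,5,6,7,12,13,14,15): 0⊕1⊕0⊕1⊕1⊕0⊕0⊕0 = 1
s8 (pos 8,9,10,11,12,13,14,15): 1⊕0⊕1⊕0⊕1⊕0⊕0⊕0 = 1
Syndrome s8…s1 = 1111 → error at position 15.
Flip position 15: 001010110101000 → 001010110101001
Read data bits from positions 3,5,6,7,9,10,11,12,13,14,15: 11010101001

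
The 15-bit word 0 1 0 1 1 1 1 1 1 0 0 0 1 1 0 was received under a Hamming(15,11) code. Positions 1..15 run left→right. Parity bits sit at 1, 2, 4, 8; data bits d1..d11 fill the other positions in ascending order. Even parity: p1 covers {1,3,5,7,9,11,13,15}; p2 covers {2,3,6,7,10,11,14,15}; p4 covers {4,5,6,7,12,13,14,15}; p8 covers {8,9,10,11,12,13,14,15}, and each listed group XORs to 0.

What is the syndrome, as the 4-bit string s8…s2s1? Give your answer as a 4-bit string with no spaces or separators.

0000

s1 (pos 1,3,5,7,9,11,13,15): 0⊕0⊕1⊕1⊕1⊕0⊕1⊕0 = 0
s2 (pos 2,3,6,7,10,11,14,15): 1⊕0⊕1⊕1⊕0⊕0⊕1⊕0 = 0
s4 (pos 4,5,6,7,12,13,14,15): 1⊕1⊕1⊕1⊕0⊕1⊕1⊕0 = 0
s8 (pos 8,9,10,11,12,13,14,15): 1⊕1⊕0⊕0⊕0⊕1⊕1⊕0 = 0
Syndrome s8…s1 = 0000 → no error.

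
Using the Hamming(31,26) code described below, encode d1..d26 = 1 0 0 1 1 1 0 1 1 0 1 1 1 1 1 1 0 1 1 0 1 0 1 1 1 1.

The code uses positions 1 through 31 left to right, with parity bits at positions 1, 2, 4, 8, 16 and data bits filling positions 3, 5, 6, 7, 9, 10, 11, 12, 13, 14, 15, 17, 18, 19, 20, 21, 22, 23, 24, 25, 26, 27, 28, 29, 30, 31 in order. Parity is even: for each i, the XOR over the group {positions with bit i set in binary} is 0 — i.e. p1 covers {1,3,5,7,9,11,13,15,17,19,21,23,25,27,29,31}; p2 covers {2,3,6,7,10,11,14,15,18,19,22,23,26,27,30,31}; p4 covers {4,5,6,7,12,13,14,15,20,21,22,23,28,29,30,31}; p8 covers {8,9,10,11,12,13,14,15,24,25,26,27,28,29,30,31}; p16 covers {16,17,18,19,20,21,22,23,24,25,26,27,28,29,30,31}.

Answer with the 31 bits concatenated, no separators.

Place data at non-parity positions: p1 p2 1 p4 0 0 1 p8 1 1 0 1 1 0 1 p16 1 1 1 1 1 0 1 1 0 1 0 1 1 1 1
p1 (pos 1,3,5,7,9,11,13,15,17,19,21,23,25,27,29,31): XOR of data positions = 1⊕0⊕1⊕1⊕0⊕1⊕1⊕1⊕1⊕1⊕1⊕0⊕0⊕1⊕1 = 1
p2 (pos 2,3,6,7,10,11,14,15,18,19,22,23,26,27,30,31): XOR of data positions = 1⊕0⊕1⊕1⊕0⊕0⊕1⊕1⊕1⊕0⊕1⊕1⊕0⊕1⊕1 = 0
p4 (pos 4,5,6,7,12,13,14,15,20,21,22,23,28,29,30,31): XOR of data positions = 0⊕0⊕1⊕1⊕1⊕0⊕1⊕1⊕1⊕0⊕1⊕1⊕1⊕1⊕1 = 1
p8 (pos 8,9,10,11,12,13,14,15,24,25,26,27,28,29,30,31): XOR of data positions = 1⊕1⊕0⊕1⊕1⊕0⊕1⊕1⊕0⊕1⊕0⊕1⊕1⊕1⊕1 = 1
p16 (pos 16,17,18,19,20,21,22,23,24,25,26,27,28,29,30,31): XOR of data positions = 1⊕1⊕1⊕1⊕1⊕0⊕1⊕1⊕0⊕1⊕0⊕1⊕1⊕1⊕1 = 0
Codeword: 1011001111011010111110110101111

1011001111011010111110110101111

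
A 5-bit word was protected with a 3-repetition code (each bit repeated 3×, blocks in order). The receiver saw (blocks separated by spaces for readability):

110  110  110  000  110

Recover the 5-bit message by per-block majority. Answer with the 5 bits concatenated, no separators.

11101

Block 1 (110): 2 ones → 1
Block 2 (110): 2 ones → 1
Block 3 (110): 2 ones → 1
Block 4 (000): 0 ones → 0
Block 5 (110): 2 ones → 1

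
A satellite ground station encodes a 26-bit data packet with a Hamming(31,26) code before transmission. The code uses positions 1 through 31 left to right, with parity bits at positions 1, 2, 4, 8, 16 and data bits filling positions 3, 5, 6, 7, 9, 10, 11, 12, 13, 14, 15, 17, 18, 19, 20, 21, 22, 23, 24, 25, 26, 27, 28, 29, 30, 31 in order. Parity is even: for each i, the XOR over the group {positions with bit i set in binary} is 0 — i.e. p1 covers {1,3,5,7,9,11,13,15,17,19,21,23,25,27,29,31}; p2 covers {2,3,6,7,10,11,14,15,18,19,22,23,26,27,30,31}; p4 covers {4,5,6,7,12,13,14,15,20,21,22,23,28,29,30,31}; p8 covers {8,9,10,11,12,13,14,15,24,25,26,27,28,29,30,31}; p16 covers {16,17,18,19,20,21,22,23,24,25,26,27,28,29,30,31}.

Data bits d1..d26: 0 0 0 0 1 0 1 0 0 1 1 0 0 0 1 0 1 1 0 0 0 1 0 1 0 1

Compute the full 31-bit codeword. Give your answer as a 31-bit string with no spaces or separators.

1101000110100110000101100010101

Place data at non-parity positions: p1 p2 0 p4 0 0 0 p8 1 0 1 0 0 1 1 p16 0 0 0 1 0 1 1 0 0 0 1 0 1 0 1
p1 (pos 1,3,5,7,9,11,13,15,17,19,21,23,25,27,29,31): XOR of data positions = 0⊕0⊕0⊕1⊕1⊕0⊕1⊕0⊕0⊕0⊕1⊕0⊕1⊕1⊕1 = 1
p2 (pos 2,3,6,7,10,11,14,15,18,19,22,23,26,27,30,31): XOR of data positions = 0⊕0⊕0⊕0⊕1⊕1⊕1⊕0⊕0⊕1⊕1⊕0⊕1⊕0⊕1 = 1
p4 (pos 4,5,6,7,12,13,14,15,20,21,22,23,28,29,30,31): XOR of data positions = 0⊕0⊕0⊕0⊕0⊕1⊕1⊕1⊕0⊕1⊕1⊕0⊕1⊕0⊕1 = 1
p8 (pos 8,9,10,11,12,13,14,15,24,25,26,27,28,29,30,31): XOR of data positions = 1⊕0⊕1⊕0⊕0⊕1⊕1⊕0⊕0⊕0⊕1⊕0⊕1⊕0⊕1 = 1
p16 (pos 16,17,18,19,20,21,22,23,24,25,26,27,28,29,30,31): XOR of data positions = 0⊕0⊕0⊕1⊕0⊕1⊕1⊕0⊕0⊕0⊕1⊕0⊕1⊕0⊕1 = 0
Codeword: 1101000110100110000101100010101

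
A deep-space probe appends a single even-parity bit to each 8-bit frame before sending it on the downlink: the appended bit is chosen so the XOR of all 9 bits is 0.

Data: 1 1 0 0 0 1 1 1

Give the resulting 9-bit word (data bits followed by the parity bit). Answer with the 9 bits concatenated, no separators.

110001111

XOR of the 8 data bits: 1⊕1⊕0⊕0⊕0⊕1⊕1⊕1 = 1
Parity bit = 1 (so all 9 bits XOR to 0).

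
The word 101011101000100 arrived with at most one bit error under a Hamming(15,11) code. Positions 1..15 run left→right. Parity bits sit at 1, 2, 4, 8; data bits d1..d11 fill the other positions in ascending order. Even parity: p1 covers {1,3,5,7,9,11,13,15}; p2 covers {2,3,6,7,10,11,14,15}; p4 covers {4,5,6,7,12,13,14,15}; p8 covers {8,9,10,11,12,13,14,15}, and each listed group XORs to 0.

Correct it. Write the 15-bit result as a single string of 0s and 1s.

s1 (pos 1,3,5,7,9,11,13,15): 1⊕1⊕1⊕1⊕1⊕0⊕1⊕0 = 0
s2 (pos 2,3,6,7,10,11,14,15): 0⊕1⊕1⊕1⊕0⊕0⊕0⊕0 = 1
s4 (pos 4,5,6,7,12,13,14,15): 0⊕1⊕1⊕1⊕0⊕1⊕0⊕0 = 0
s8 (pos 8,9,10,11,12,13,14,15): 0⊕1⊕0⊕0⊕0⊕1⊕0⊕0 = 0
Syndrome s8…s1 = 0010 → error at position 2.
Flip position 2: 101011101000100 → 111011101000100

111011101000100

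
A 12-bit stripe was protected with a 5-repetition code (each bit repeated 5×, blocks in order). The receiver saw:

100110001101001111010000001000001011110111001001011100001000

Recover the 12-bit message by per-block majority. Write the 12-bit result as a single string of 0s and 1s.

Block 1 (10011): 3 ones → 1
Block 2 (00011): 2 ones → 0
Block 3 (01001): 2 ones → 0
Block 4 (11101): 4 ones → 1
Block 5 (00000): 0 ones → 0
Block 6 (01000): 1 one → 0
Block 7 (00101): 2 ones → 0
Block 8 (11101): 4 ones → 1
Block 9 (11001): 3 ones → 1
Block 10 (00101): 2 ones → 0
Block 11 (11000): 2 ones → 0
Block 12 (01000): 1 one → 0

100100011000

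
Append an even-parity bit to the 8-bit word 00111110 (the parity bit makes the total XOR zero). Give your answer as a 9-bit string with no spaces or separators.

XOR of the 8 data bits: 0⊕0⊕1⊕1⊕1⊕1⊕1⊕0 = 1
Parity bit = 1 (so all 9 bits XOR to 0).

001111101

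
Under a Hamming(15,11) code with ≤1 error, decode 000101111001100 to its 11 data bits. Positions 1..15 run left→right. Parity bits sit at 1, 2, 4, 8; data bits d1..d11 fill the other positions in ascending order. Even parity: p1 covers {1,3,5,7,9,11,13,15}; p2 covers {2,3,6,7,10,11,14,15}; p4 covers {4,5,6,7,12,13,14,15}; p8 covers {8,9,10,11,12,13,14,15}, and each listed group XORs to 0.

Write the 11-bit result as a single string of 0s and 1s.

01111001100

s1 (pos 1,3,5,7,9,11,13,15): 0⊕0⊕0⊕1⊕1⊕0⊕1⊕0 = 1
s2 (pos 2,3,6,7,10,11,14,15): 0⊕0⊕1⊕1⊕0⊕0⊕0⊕0 = 0
s4 (pos 4,5,6,7,12,13,14,15): 1⊕0⊕1⊕1⊕1⊕1⊕0⊕0 = 1
s8 (pos 8,9,10,11,12,13,14,15): 1⊕1⊕0⊕0⊕1⊕1⊕0⊕0 = 0
Syndrome s8…s1 = 0101 → error at position 5.
Flip position 5: 000101111001100 → 000111111001100
Read data bits from positions 3,5,6,7,9,10,11,12,13,14,15: 01111001100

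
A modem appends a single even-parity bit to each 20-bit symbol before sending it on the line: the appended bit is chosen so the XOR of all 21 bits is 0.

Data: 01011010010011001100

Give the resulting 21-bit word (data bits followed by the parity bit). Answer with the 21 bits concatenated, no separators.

XOR of the 20 data bits: 0⊕1⊕0⊕1⊕1⊕0⊕1⊕0⊕0⊕1⊕0⊕0⊕1⊕1⊕0⊕0⊕1⊕1⊕0⊕0 = 1
Parity bit = 1 (so all 21 bits XOR to 0).

010110100100110011001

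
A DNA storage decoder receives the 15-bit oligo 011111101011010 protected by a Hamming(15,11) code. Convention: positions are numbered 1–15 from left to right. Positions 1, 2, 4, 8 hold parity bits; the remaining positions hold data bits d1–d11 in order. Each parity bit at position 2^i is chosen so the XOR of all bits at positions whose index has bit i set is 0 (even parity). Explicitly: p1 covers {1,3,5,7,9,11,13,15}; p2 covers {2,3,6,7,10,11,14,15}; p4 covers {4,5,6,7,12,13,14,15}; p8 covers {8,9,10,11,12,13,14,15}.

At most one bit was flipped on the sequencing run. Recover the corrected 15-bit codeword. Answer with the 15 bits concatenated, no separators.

111111101011010

s1 (pos 1,3,5,7,9,11,13,15): 0⊕1⊕1⊕1⊕1⊕1⊕0⊕0 = 1
s2 (pos 2,3,6,7,10,11,14,15): 1⊕1⊕1⊕1⊕0⊕1⊕1⊕0 = 0
s4 (pos 4,5,6,7,12,13,14,15): 1⊕1⊕1⊕1⊕1⊕0⊕1⊕0 = 0
s8 (pos 8,9,10,11,12,13,14,15): 0⊕1⊕0⊕1⊕1⊕0⊕1⊕0 = 0
Syndrome s8…s1 = 0001 → error at position 1.
Flip position 1: 011111101011010 → 111111101011010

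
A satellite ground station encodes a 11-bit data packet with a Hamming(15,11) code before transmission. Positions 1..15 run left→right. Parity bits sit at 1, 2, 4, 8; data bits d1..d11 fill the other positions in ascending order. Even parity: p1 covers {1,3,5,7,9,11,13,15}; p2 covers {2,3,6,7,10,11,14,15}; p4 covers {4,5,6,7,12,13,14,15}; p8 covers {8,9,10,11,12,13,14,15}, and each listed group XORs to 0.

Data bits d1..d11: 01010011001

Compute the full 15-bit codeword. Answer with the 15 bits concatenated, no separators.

Place data at non-parity positions: p1 p2 0 p4 1 0 1 p8 0 0 1 1 0 0 1
p1 (pos 1,3,5,7,9,11,13,15): XOR of data positions = 0⊕1⊕1⊕0⊕1⊕0⊕1 = 0
p2 (pos 2,3,6,7,10,11,14,15): XOR of data positions = 0⊕0⊕1⊕0⊕1⊕0⊕1 = 1
p4 (pos 4,5,6,7,12,13,14,15): XOR of data positions = 1⊕0⊕1⊕1⊕0⊕0⊕1 = 0
p8 (pos 8,9,10,11,12,13,14,15): XOR of data positions = 0⊕0⊕1⊕1⊕0⊕0⊕1 = 1
Codeword: 010010110011001

010010110011001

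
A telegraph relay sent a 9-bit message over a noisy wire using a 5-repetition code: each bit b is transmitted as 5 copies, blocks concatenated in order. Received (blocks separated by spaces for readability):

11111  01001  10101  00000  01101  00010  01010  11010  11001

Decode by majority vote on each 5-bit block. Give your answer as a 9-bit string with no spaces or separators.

Block 1 (11111): 5 ones → 1
Block 2 (01001): 2 ones → 0
Block 3 (10101): 3 ones → 1
Block 4 (00000): 0 ones → 0
Block 5 (01101): 3 ones → 1
Block 6 (00010): 1 one → 0
Block 7 (01010): 2 ones → 0
Block 8 (11010): 3 ones → 1
Block 9 (11001): 3 ones → 1

101010011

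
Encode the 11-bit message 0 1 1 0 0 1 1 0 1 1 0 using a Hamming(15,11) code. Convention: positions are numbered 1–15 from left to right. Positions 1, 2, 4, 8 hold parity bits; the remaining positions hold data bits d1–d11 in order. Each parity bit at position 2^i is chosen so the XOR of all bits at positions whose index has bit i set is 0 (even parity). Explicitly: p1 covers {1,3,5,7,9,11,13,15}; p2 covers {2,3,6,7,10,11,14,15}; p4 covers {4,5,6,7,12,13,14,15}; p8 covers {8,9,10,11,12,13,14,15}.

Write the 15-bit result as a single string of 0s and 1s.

100011000110110

Place data at non-parity positions: p1 p2 0 p4 1 1 0 p8 0 1 1 0 1 1 0
p1 (pos 1,3,5,7,9,11,13,15): XOR of data positions = 0⊕1⊕0⊕0⊕1⊕1⊕0 = 1
p2 (pos 2,3,6,7,10,11,14,15): XOR of data positions = 0⊕1⊕0⊕1⊕1⊕1⊕0 = 0
p4 (pos 4,5,6,7,12,13,14,15): XOR of data positions = 1⊕1⊕0⊕0⊕1⊕1⊕0 = 0
p8 (pos 8,9,10,11,12,13,14,15): XOR of data positions = 0⊕1⊕1⊕0⊕1⊕1⊕0 = 0
Codeword: 100011000110110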